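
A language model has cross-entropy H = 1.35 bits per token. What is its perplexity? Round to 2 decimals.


Perplexity formula: PP = 2^H
H = 1.35
PP = 2^1.35
Decompose: 2^1.35 = 2^1 * 2^0.35
2^1 = 2, 2^0.35 ~ 1.2745606
PP ~ 2 * 1.2745606 = 2.5491212
Rounded to 2 decimals: 2.55

2.55


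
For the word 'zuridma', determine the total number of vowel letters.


Scanning each character of 'zuridma':
  Position 1: 'z' -> consonant (running count: 0)
  Position 2: 'u' -> vowel (running count: 1)
  Position 3: 'r' -> consonant (running count: 1)
  Position 4: 'i' -> vowel (running count: 2)
  Position 5: 'd' -> consonant (running count: 2)
  Position 6: 'm' -> consonant (running count: 2)
  Position 7: 'a' -> vowel (running count: 3)
Total vowels: 3

3


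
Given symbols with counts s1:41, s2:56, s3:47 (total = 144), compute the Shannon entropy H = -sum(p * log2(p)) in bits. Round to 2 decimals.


Computing entropy H = -sum(p_i * log2(p_i)):
  s1: p = 41/144 = 0.2847, -p*log2(p) = 0.5160
  s2: p = 56/144 = 0.3889, -p*log2(p) = 0.5299
  s3: p = 47/144 = 0.3264, -p*log2(p) = 0.5272
H = sum of terms = 1.5731
Rounded to 2 decimals: 1.57

1.57


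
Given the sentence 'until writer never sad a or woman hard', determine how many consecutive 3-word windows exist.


Word trigrams from [8] words:
  Trigram 1: (until writer never)
  Trigram 2: (writer never sad)
  Trigram 3: (never sad a)
  Trigram 4: (sad a or)
  Trigram 5: (a or woman)
  Trigram 6: (or woman hard)
Total word trigrams: 8 - 2 = 6

6


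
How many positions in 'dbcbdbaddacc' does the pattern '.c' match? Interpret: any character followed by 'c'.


Pattern: .c means any character followed by 'c'.
Scanning 'dbcbdbaddacc' position-by-position:
  Pos 0: window 'db' -> no
  Pos 1: window 'bc' -> MATCH
  Pos 2: window 'cb' -> no
  Pos 3: window 'bd' -> no
  Pos 4: window 'db' -> no
  Pos 5: window 'ba' -> no
  Pos 6: window 'ad' -> no
  Pos 7: window 'dd' -> no
  Pos 8: window 'da' -> no
  Pos 9: window 'ac' -> MATCH
  Pos 10: window 'cc' -> MATCH
  Pos 11: window 'c' -> no
Total matches: 3

3


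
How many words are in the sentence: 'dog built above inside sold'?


Counting words by splitting on spaces:
  Word 1: 'dog'
  Word 2: 'built'
  Word 3: 'above'
  Word 4: 'inside'
  Word 5: 'sold'
Total words: 5

5


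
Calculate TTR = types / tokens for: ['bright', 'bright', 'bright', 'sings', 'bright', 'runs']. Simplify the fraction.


Tokens: 6
Unique types: ('bright', 'runs', 'sings') = 3
TTR = 3/6
Simplify: divide both by 3 -> 1/2
TTR = 1/2

1/2


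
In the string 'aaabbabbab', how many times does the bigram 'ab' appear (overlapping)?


Scanning 'aaabbabbab' for bigram 'ab':
  Position 0: 'aa' -> no
  Position 1: 'aa' -> no
  Position 2: 'ab' -> MATCH
  Position 3: 'bb' -> no
  Position 4: 'ba' -> no
  Position 5: 'ab' -> MATCH
  Position 6: 'bb' -> no
  Position 7: 'ba' -> no
  Position 8: 'ab' -> MATCH
Total matches: 3

3


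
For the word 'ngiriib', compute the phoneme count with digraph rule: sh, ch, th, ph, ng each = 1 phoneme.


Parsing 'ngiriib' greedily, digraphs first:
  'ng' -> digraph (1 consonant phoneme) (phonemes so far: 1)
  'i' -> vowel phoneme (phonemes so far: 2)
  'r' -> consonant phoneme (phonemes so far: 3)
  'i' -> vowel phoneme (phonemes so far: 4)
  'i' -> vowel phoneme (phonemes so far: 5)
  'b' -> consonant phoneme (phonemes so far: 6)
Total phonemes: 6

6


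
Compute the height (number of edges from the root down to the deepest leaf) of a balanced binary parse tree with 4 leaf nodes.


In a balanced binary tree with n leaves the deepest leaf is ceil(log2(n)) edges below the root.
log2(4) = 2.0000
ceil(2.0000) = 2
height (edges) = 2

2


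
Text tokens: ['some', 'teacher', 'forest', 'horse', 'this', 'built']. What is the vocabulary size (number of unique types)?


Listing all tokens and tracking unique types:
  Token 1: 'some' -> NEW (unique so far: 1)
  Token 2: 'teacher' -> NEW (unique so far: 2)
  Token 3: 'forest' -> NEW (unique so far: 3)
  Token 4: 'horse' -> NEW (unique so far: 4)
  Token 5: 'this' -> NEW (unique so far: 5)
  Token 6: 'built' -> NEW (unique so far: 6)
Unique types: ('built', 'forest', 'horse', 'some', 'teacher', 'this')
Vocabulary size: 6

6


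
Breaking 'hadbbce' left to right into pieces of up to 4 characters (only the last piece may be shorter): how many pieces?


'hadbbce' has 7 characters.
Chunking with max size 4:
  Chunk 1: 'hadb' (positions 0-3)
  Chunk 2: 'bce' (positions 4-6)
Total chunks: ceil(7 / 4) = 2

2


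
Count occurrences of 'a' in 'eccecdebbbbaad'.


Scanning 'eccecdebbbbaad' for 'a':
  Position 11: 'a' -> MATCH (count: 1)
  Position 12: 'a' -> MATCH (count: 2)
Total occurrences of 'a': 2

2


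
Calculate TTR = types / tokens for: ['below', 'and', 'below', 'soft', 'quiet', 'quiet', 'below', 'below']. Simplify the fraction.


Tokens: 8
Unique types: ('and', 'below', 'quiet', 'soft') = 4
TTR = 4/8
Simplify: divide both by 4 -> 1/2
TTR = 1/2

1/2


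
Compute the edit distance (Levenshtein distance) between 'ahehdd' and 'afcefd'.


Building DP table for s1='ahehdd' (len 6) and s2='afcefd' (len 6):
       a  f  c  e  f  d
    0  1  2  3  4  5  6
  a 1  0  1  2  3  4  5
  h 2  1  1  2  3  4  5
  e 3  2  2  2  2  3  4
  h 4  3  3  3  3  3  4
  d 5  4  4  4  4  4  3
  d 6  5  5  5  5  5  4
Edit distance = dp[6][6] = 4

4


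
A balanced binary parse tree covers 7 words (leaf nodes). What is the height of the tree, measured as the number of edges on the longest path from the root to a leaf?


In a balanced binary tree with n leaves the deepest leaf is ceil(log2(n)) edges below the root.
log2(7) = 2.8074
ceil(2.8074) = 3
height (edges) = 3

3


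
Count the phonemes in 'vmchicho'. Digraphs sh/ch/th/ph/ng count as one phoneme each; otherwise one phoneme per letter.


Parsing 'vmchicho' greedily, digraphs first:
  'v' -> consonant phoneme (phonemes so far: 1)
  'm' -> consonant phoneme (phonemes so far: 2)
  'ch' -> digraph (1 consonant phoneme) (phonemes so far: 3)
  'i' -> vowel phoneme (phonemes so far: 4)
  'ch' -> digraph (1 consonant phoneme) (phonemes so far: 5)
  'o' -> vowel phoneme (phonemes so far: 6)
Total phonemes: 6

6


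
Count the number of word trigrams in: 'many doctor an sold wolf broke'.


Word trigrams from [6] words:
  Trigram 1: (many doctor an)
  Trigram 2: (doctor an sold)
  Trigram 3: (an sold wolf)
  Trigram 4: (sold wolf broke)
Total word trigrams: 6 - 2 = 4

4


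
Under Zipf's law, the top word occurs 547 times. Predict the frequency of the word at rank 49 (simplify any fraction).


Zipf's law: freq(rank) = f1 / rank
f1 = 547, rank = 49
freq = 547 / 49
GCD(547, 49) = 1
Simplified: 547/49

547/49


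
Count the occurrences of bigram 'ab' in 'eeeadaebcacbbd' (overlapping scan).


Scanning 'eeeadaebcacbbd' for bigram 'ab':
  Position 0: 'ee' -> no
  Position 1: 'ee' -> no
  Position 2: 'ea' -> no
  Position 3: 'ad' -> no
  Position 4: 'da' -> no
  Position 5: 'ae' -> no
  Position 6: 'eb' -> no
  Position 7: 'bc' -> no
  Position 8: 'ca' -> no
  Position 9: 'ac' -> no
  Position 10: 'cb' -> no
  Position 11: 'bb' -> no
  Position 12: 'bd' -> no
Total matches: 0

0


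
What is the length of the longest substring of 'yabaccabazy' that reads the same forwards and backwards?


Scanning 'yabaccabazy' for palindromic substrings.
Substring at positions 1-8: 'abaccaba'.
Check: reverse('abaccaba') = 'abaccaba' -> palindrome confirmed.
Neighbouring characters ('y' / 'z') break symmetry, so it cannot extend further.
No longer palindromic substring exists; longest length = 8

8


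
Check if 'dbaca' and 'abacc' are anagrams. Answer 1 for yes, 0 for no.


Sort characters of 'dbaca': 'aabcd'
Sort characters of 'abacc': 'aabcc'
Sorted forms differ -> they are NOT anagrams
Result: 0

0


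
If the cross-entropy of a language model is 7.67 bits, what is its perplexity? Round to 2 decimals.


Perplexity formula: PP = 2^H
H = 7.67
PP = 2^7.67
Decompose: 2^7.67 = 2^7 * 2^0.67
2^7 = 128, 2^0.67 ~ 1.5910730
PP ~ 128 * 1.5910730 = 203.6573440
Rounded to 2 decimals: 203.66

203.66


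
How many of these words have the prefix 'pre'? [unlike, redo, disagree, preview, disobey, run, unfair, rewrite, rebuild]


Checking each word for prefix 'pre':
  'unlike' -> no (count: 0)
  'redo' -> no (count: 0)
  'disagree' -> no (count: 0)
  'preview' -> YES, starts with 'pre' (count: 1)
  'disobey' -> no (count: 1)
  'run' -> no (count: 1)
  'unfair' -> no (count: 1)
  'rewrite' -> no (count: 1)
  'rebuild' -> no (count: 1)
Total with prefix 'pre': 1

1


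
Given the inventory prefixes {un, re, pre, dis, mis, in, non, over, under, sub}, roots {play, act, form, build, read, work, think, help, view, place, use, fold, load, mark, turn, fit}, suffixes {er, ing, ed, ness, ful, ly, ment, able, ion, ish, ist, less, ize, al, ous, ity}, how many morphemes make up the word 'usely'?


Segmenting 'usely' against the inventory:
  'use' -> root (morpheme 1)
  'ly' -> suffix (morpheme 2)
Total morphemes: 2

2


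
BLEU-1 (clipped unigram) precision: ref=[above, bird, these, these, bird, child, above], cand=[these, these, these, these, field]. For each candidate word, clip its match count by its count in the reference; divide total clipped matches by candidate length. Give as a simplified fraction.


Reference word counts: {'above': 2, 'bird': 2, 'child': 1, 'these': 2}
Checking each candidate word (with clipping):
  'these' -> in reference (ref count 2, used 1/2) -> match (matches: 1)
  'these' -> in reference (ref count 2, used 2/2) -> match (matches: 2)
  'these' -> ref count 2 already used up (2/2) -> clipped, no match (matches: 2)
  'these' -> ref count 2 already used up (2/2) -> clipped, no match (matches: 2)
  'field' -> not in reference -> no match (matches: 2)
Clipped matches: 2, Candidate length: 5
Precision = 2/5

2/5


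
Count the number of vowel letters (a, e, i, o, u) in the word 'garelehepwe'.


Scanning each character of 'garelehepwe':
  Position 1: 'g' -> consonant (running count: 0)
  Position 2: 'a' -> vowel (running count: 1)
  Position 3: 'r' -> consonant (running count: 1)
  Position 4: 'e' -> vowel (running count: 2)
  Position 5: 'l' -> consonant (running count: 2)
  Position 6: 'e' -> vowel (running count: 3)
  Position 7: 'h' -> consonant (running count: 3)
  Position 8: 'e' -> vowel (running count: 4)
  Position 9: 'p' -> consonant (running count: 4)
  Position 10: 'w' -> consonant (running count: 4)
  Position 11: 'e' -> vowel (running count: 5)
Total vowels: 5

5


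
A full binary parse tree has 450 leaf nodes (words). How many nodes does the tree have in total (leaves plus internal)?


Leaf nodes (terminals): 450
Internal nodes = n - 1 = 450 - 1 = 449
Total = leaves + internal = 450 + 449 = 899

899


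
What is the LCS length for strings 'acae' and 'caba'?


DP table for LCS of 'acae' and 'caba':
       c  a  b  a
    0  0  0  0  0
  a 0  0  1  1  1
  c 0  1  1  1  1
  a 0  1  2  2  2
  e 0  1  2  2  2
LCS: 'aa'
LCS length = 2

2


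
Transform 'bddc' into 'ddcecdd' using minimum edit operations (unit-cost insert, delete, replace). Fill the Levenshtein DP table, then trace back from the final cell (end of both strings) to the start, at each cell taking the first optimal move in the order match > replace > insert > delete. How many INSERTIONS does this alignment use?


Edit distance = 5. Backtracking from cell (4, 7) with preference match > replace > insert > delete,
then listing the resulting alignment 'bddc' -> 'ddcecdd' left to right:
  Step 1: replace b->d
  Step 2: keep 'd'
  Step 3: insert 'c' [insertion #1]
  Step 4: insert 'e' [insertion #2]
  Step 5: insert 'c' [insertion #3]
  Step 6: keep 'd'
  Step 7: replace c->d
Total insertions: 3

3


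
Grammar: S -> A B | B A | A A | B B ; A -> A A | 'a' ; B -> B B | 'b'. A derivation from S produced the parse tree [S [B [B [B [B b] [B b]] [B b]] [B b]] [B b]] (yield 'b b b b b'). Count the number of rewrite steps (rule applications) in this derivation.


Every bracketed nonterminal node [X ...] in the tree is produced by exactly one rule application.
Reading the tree off as a leftmost derivation:
  Step 1: S  =>  B B   (applied S -> B B)
  Step 2: B B  =>  B B B   (applied B -> B B)
  Step 3: B B B  =>  B B B B   (applied B -> B B)
  Step 4: B B B B  =>  B B B B B   (applied B -> B B)
  Step 5: B B B B B  =>  b B B B B   (applied B -> b)
  Step 6: b B B B B  =>  b b B B B   (applied B -> b)
  Step 7: b b B B B  =>  b b b B B   (applied B -> b)
  Step 8: b b b B B  =>  b b b b B   (applied B -> b)
  Step 9: b b b b B  =>  b b b b b   (applied B -> b)
Final yield: b b b b b
Total rewrite steps: 9

9


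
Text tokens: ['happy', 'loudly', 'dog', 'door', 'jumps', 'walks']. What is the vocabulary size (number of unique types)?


Listing all tokens and tracking unique types:
  Token 1: 'happy' -> NEW (unique so far: 1)
  Token 2: 'loudly' -> NEW (unique so far: 2)
  Token 3: 'dog' -> NEW (unique so far: 3)
  Token 4: 'door' -> NEW (unique so far: 4)
  Token 5: 'jumps' -> NEW (unique so far: 5)
  Token 6: 'walks' -> NEW (unique so far: 6)
Unique types: ('dog', 'door', 'happy', 'jumps', 'loudly', 'walks')
Vocabulary size: 6

6


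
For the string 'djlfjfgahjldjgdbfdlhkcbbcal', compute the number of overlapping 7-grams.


String 'djlfjfgahjldjgdbfdlhkcbbcal' has length L = 27.
Number of overlapping n-grams = L - n + 1
Substituting: 27 - 7 + 1 = 21

21


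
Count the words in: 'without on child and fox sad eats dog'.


Counting words by splitting on spaces:
  Word 1: 'without'
  Word 2: 'on'
  Word 3: 'child'
  Word 4: 'and'
  Word 5: 'fox'
  Word 6: 'sad'
  Word 7: 'eats'
  Word 8: 'dog'
Total words: 8

8


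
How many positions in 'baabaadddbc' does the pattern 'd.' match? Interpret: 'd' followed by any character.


Pattern: d. means 'd' followed by any character.
Scanning 'baabaadddbc' position-by-position:
  Pos 0: window 'ba' -> no
  Pos 1: window 'aa' -> no
  Pos 2: window 'ab' -> no
  Pos 3: window 'ba' -> no
  Pos 4: window 'aa' -> no
  Pos 5: window 'ad' -> no
  Pos 6: window 'dd' -> MATCH
  Pos 7: window 'dd' -> MATCH
  Pos 8: window 'db' -> MATCH
  Pos 9: window 'bc' -> no
  Pos 10: window 'c' -> no
Total matches: 3

3


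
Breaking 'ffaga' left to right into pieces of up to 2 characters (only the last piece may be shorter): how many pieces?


'ffaga' has 5 characters.
Chunking with max size 2:
  Chunk 1: 'ff' (positions 0-1)
  Chunk 2: 'ag' (positions 2-3)
  Chunk 3: 'a' (positions 4-4)
Total chunks: ceil(5 / 2) = 3

3


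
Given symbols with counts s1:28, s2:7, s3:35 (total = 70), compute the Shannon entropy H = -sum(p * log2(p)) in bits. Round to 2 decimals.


Computing entropy H = -sum(p_i * log2(p_i)):
  s1: p = 28/70 = 0.4000, -p*log2(p) = 0.5288
  s2: p = 7/70 = 0.1000, -p*log2(p) = 0.3322
  s3: p = 35/70 = 0.5000, -p*log2(p) = 0.5000
H = sum of terms = 1.3610
Rounded to 2 decimals: 1.36

1.36


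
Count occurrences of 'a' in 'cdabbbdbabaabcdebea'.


Scanning 'cdabbbdbabaabcdebea' for 'a':
  Position 2: 'a' -> MATCH (count: 1)
  Position 8: 'a' -> MATCH (count: 2)
  Position 10: 'a' -> MATCH (count: 3)
  Position 11: 'a' -> MATCH (count: 4)
  Position 18: 'a' -> MATCH (count: 5)
Total occurrences of 'a': 5

5


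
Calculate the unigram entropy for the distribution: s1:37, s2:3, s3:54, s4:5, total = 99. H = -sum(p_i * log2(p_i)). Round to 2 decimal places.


Computing entropy H = -sum(p_i * log2(p_i)):
  s1: p = 37/99 = 0.3737, -p*log2(p) = 0.5307
  s2: p = 3/99 = 0.0303, -p*log2(p) = 0.1529
  s3: p = 54/99 = 0.5455, -p*log2(p) = 0.4770
  s4: p = 5/99 = 0.0505, -p*log2(p) = 0.2175
H = sum of terms = 1.3781
Rounded to 2 decimals: 1.38

1.38


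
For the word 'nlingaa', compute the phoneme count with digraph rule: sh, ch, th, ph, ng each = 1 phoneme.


Parsing 'nlingaa' greedily, digraphs first:
  'n' -> consonant phoneme (phonemes so far: 1)
  'l' -> consonant phoneme (phonemes so far: 2)
  'i' -> vowel phoneme (phonemes so far: 3)
  'ng' -> digraph (1 consonant phoneme) (phonemes so far: 4)
  'a' -> vowel phoneme (phonemes so far: 5)
  'a' -> vowel phoneme (phonemes so far: 6)
Total phonemes: 6

6


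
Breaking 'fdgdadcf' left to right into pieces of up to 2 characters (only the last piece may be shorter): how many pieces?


'fdgdadcf' has 8 characters.
Chunking with max size 2:
  Chunk 1: 'fd' (positions 0-1)
  Chunk 2: 'gd' (positions 2-3)
  Chunk 3: 'ad' (positions 4-5)
  Chunk 4: 'cf' (positions 6-7)
Total chunks: ceil(8 / 2) = 4

4


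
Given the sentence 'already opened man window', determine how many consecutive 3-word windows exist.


Word trigrams from [4] words:
  Trigram 1: (already opened man)
  Trigram 2: (opened man window)
Total word trigrams: 4 - 2 = 2

2


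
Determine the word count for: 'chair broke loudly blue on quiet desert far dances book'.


Counting words by splitting on spaces:
  Word 1: 'chair'
  Word 2: 'broke'
  Word 3: 'loudly'
  Word 4: 'blue'
  Word 5: 'on'
  Word 6: 'quiet'
  Word 7: 'desert'
  Word 8: 'far'
  Word 9: 'dances'
  Word 10: 'book'
Total words: 10

10


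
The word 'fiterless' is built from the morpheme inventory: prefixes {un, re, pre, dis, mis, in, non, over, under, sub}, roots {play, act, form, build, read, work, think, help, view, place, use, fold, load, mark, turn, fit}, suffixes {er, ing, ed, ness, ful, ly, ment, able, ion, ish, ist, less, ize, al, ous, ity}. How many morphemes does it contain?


Segmenting 'fiterless' against the inventory:
  'fit' -> root (morpheme 1)
  'er' -> suffix (morpheme 2)
  'less' -> suffix (morpheme 3)
Total morphemes: 3

3


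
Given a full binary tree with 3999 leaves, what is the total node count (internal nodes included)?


Leaf nodes (terminals): 3999
Internal nodes = n - 1 = 3999 - 1 = 3998
Total = leaves + internal = 3999 + 3998 = 7997

7997


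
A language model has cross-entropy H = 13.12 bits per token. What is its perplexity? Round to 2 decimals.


Perplexity formula: PP = 2^H
H = 13.12
PP = 2^13.12
Decompose: 2^13.12 = 2^13 * 2^0.12
2^13 = 8192, 2^0.12 ~ 1.0867349
PP ~ 8192 * 1.0867349 = 8902.5323008
Rounded to 2 decimals: 8902.53

8902.53


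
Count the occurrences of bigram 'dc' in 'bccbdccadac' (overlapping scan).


Scanning 'bccbdccadac' for bigram 'dc':
  Position 0: 'bc' -> no
  Position 1: 'cc' -> no
  Position 2: 'cb' -> no
  Position 3: 'bd' -> no
  Position 4: 'dc' -> MATCH
  Position 5: 'cc' -> no
  Position 6: 'ca' -> no
  Position 7: 'ad' -> no
  Position 8: 'da' -> no
  Position 9: 'ac' -> no
Total matches: 1

1


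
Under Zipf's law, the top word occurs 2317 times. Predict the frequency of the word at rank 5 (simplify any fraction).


Zipf's law: freq(rank) = f1 / rank
f1 = 2317, rank = 5
freq = 2317 / 5
GCD(2317, 5) = 1
Simplified: 2317/5

2317/5


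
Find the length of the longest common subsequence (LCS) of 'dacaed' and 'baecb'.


DP table for LCS of 'dacaed' and 'baecb':
       b  a  e  c  b
    0  0  0  0  0  0
  d 0  0  0  0  0  0
  a 0  0  1  1  1  1
  c 0  0  1  1  2  2
  a 0  0  1  1  2  2
  e 0  0  1  2  2  2
  d 0  0  1  2  2  2
LCS: 'ac'
LCS length = 2

2


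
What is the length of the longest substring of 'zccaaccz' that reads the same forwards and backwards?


Scanning 'zccaaccz' for palindromic substrings.
Substring at positions 0-7: 'zccaaccz'.
Check: reverse('zccaaccz') = 'zccaaccz' -> palindrome confirmed.
No longer palindromic substring exists; longest length = 8

8


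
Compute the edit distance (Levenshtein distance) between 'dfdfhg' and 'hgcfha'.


Building DP table for s1='dfdfhg' (len 6) and s2='hgcfha' (len 6):
       h  g  c  f  h  a
    0  1  2  3  4  5  6
  d 1  1  2  3  4  5  6
  f 2  2  2  3  3  4  5
  d 3  3  3  3  4  4  5
  f 4  4  4  4  3  4  5
  h 5  4  5  5  4  3  4
  g 6  5  4  5  5  4  4
Edit distance = dp[6][6] = 4

4


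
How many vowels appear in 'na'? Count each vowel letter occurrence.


Scanning each character of 'na':
  Position 1: 'n' -> consonant (running count: 0)
  Position 2: 'a' -> vowel (running count: 1)
Total vowels: 1

1


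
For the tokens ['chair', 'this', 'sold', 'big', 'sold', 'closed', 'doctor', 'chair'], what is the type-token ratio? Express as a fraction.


Tokens: 8
Unique types: ('big', 'chair', 'closed', 'doctor', 'sold', 'this') = 6
TTR = 6/8
Simplify: divide both by 2 -> 3/4
TTR = 3/4

3/4


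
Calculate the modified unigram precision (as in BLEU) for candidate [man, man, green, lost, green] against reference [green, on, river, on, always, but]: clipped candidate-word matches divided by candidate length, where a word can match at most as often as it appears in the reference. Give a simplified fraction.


Reference word counts: {'always': 1, 'but': 1, 'green': 1, 'on': 2, 'river': 1}
Checking each candidate word (with clipping):
  'man' -> not in reference -> no match (matches: 0)
  'man' -> not in reference -> no match (matches: 0)
  'green' -> in reference (ref count 1, used 1/1) -> match (matches: 1)
  'lost' -> not in reference -> no match (matches: 1)
  'green' -> ref count 1 already used up (1/1) -> clipped, no match (matches: 1)
Clipped matches: 1, Candidate length: 5
Precision = 1/5

1/5


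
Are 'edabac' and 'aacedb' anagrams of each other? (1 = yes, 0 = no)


Sort characters of 'edabac': 'aabcde'
Sort characters of 'aacedb': 'aabcde'
Sorted forms match -> they ARE anagrams
Result: 1

1


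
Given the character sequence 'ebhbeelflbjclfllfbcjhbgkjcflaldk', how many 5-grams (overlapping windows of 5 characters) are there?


String 'ebhbeelflbjclfllfbcjhbgkjcflaldk' has length L = 32.
Number of overlapping n-grams = L - n + 1
Substituting: 32 - 5 + 1 = 28

28


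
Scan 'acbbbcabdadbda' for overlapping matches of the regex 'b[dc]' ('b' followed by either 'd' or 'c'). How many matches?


Pattern: b[dc] means 'b' followed by either 'd' or 'c'.
Scanning 'acbbbcabdadbda' position-by-position:
  Pos 0: window 'ac' -> no
  Pos 1: window 'cb' -> no
  Pos 2: window 'bb' -> no
  Pos 3: window 'bb' -> no
  Pos 4: window 'bc' -> MATCH
  Pos 5: window 'ca' -> no
  Pos 6: window 'ab' -> no
  Pos 7: window 'bd' -> MATCH
  Pos 8: window 'da' -> no
  Pos 9: window 'ad' -> no
  Pos 10: window 'db' -> no
  Pos 11: window 'bd' -> MATCH
  Pos 12: window 'da' -> no
  Pos 13: window 'a' -> no
Total matches: 3

3


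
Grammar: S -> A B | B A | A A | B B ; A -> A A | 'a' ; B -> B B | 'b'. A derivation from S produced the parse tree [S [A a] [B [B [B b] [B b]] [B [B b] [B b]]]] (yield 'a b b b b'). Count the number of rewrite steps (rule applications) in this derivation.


Every bracketed nonterminal node [X ...] in the tree is produced by exactly one rule application.
Reading the tree off as a leftmost derivation:
  Step 1: S  =>  A B   (applied S -> A B)
  Step 2: A B  =>  a B   (applied A -> a)
  Step 3: a B  =>  a B B   (applied B -> B B)
  Step 4: a B B  =>  a B B B   (applied B -> B B)
  Step 5: a B B B  =>  a b B B   (applied B -> b)
  Step 6: a b B B  =>  a b b B   (applied B -> b)
  Step 7: a b b B  =>  a b b B B   (applied B -> B B)
  Step 8: a b b B B  =>  a b b b B   (applied B -> b)
  Step 9: a b b b B  =>  a b b b b   (applied B -> b)
Final yield: a b b b b
Total rewrite steps: 9

9


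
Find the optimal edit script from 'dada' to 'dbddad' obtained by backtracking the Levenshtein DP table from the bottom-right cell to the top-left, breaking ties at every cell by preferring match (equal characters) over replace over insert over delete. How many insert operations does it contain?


Edit distance = 3. Backtracking from cell (4, 6) with preference match > replace > insert > delete,
then listing the resulting alignment 'dada' -> 'dbddad' left to right:
  Step 1: keep 'd'
  Step 2: insert 'b' [insertion #1]
  Step 3: replace a->d
  Step 4: keep 'd'
  Step 5: keep 'a'
  Step 6: insert 'd' [insertion #2]
Total insertions: 2

2


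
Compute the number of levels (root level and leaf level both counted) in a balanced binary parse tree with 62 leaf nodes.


In a balanced binary tree with n leaves the deepest leaf is ceil(log2(n)) edges below the root,
so counting node levels inclusive of root and leaves gives ceil(log2(n)) + 1 levels.
log2(62) = 5.9542
ceil(5.9542) = 6
levels = 6 + 1 = 7

7


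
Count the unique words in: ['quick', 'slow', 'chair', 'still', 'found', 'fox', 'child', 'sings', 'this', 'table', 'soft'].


Listing all tokens and tracking unique types:
  Token 1: 'quick' -> NEW (unique so far: 1)
  Token 2: 'slow' -> NEW (unique so far: 2)
  Token 3: 'chair' -> NEW (unique so far: 3)
  Token 4: 'still' -> NEW (unique so far: 4)
  Token 5: 'found' -> NEW (unique so far: 5)
  Token 6: 'fox' -> NEW (unique so far: 6)
  Token 7: 'child' -> NEW (unique so far: 7)
  Token 8: 'sings' -> NEW (unique so far: 8)
  Token 9: 'this' -> NEW (unique so far: 9)
  Token 10: 'table' -> NEW (unique so far: 10)
  Token 11: 'soft' -> NEW (unique so far: 11)
Unique types: ('chair', 'child', 'found', 'fox', 'quick', 'sings', 'slow', 'soft', 'still', 'table', 'this')
Vocabulary size: 11

11


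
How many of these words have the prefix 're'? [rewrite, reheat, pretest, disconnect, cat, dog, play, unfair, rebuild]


Checking each word for prefix 're':
  'rewrite' -> YES, starts with 're' (count: 1)
  'reheat' -> YES, starts with 're' (count: 2)
  'pretest' -> no (count: 2)
  'disconnect' -> no (count: 2)
  'cat' -> no (count: 2)
  'dog' -> no (count: 2)
  'play' -> no (count: 2)
  'unfair' -> no (count: 2)
  'rebuild' -> YES, starts with 're' (count: 3)
Total with prefix 're': 3

3


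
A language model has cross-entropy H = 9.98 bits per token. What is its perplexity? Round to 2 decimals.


Perplexity formula: PP = 2^H
H = 9.98
PP = 2^9.98
Decompose: 2^9.98 = 2^9 * 2^0.98
2^9 = 512, 2^0.98 ~ 1.9724654
PP ~ 512 * 1.9724654 = 1009.9022848
Rounded to 2 decimals: 1009.90

1009.90


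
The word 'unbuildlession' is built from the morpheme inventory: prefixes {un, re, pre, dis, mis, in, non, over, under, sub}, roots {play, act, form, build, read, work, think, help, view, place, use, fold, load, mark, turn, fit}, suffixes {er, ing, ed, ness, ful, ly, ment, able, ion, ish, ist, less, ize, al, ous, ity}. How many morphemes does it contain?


Segmenting 'unbuildlession' against the inventory:
  'un' -> prefix (morpheme 1)
  'build' -> root (morpheme 2)
  'less' -> suffix (morpheme 3)
  'ion' -> suffix (morpheme 4)
Total morphemes: 4

4


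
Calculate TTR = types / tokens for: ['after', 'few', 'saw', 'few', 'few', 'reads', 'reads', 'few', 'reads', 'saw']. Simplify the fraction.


Tokens: 10
Unique types: ('after', 'few', 'reads', 'saw') = 4
TTR = 4/10
Simplify: divide both by 2 -> 2/5
TTR = 2/5

2/5


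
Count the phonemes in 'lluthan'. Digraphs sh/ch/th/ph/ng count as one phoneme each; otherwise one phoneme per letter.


Parsing 'lluthan' greedily, digraphs first:
  'l' -> consonant phoneme (phonemes so far: 1)
  'l' -> consonant phoneme (phonemes so far: 2)
  'u' -> vowel phoneme (phonemes so far: 3)
  'th' -> digraph (1 consonant phoneme) (phonemes so far: 4)
  'a' -> vowel phoneme (phonemes so far: 5)
  'n' -> consonant phoneme (phonemes so far: 6)
Total phonemes: 6

6


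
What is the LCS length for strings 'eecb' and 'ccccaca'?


DP table for LCS of 'eecb' and 'ccccaca':
       c  c  c  c  a  c  a
    0  0  0  0  0  0  0  0
  e 0  0  0  0  0  0  0  0
  e 0  0  0  0  0  0  0  0
  c 0  1  1  1  1  1  1  1
  b 0  1  1  1  1  1  1  1
LCS: 'c'
LCS length = 1

1


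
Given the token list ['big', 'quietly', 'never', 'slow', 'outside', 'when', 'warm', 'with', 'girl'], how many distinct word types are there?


Listing all tokens and tracking unique types:
  Token 1: 'big' -> NEW (unique so far: 1)
  Token 2: 'quietly' -> NEW (unique so far: 2)
  Token 3: 'never' -> NEW (unique so far: 3)
  Token 4: 'slow' -> NEW (unique so far: 4)
  Token 5: 'outside' -> NEW (unique so far: 5)
  Token 6: 'when' -> NEW (unique so far: 6)
  Token 7: 'warm' -> NEW (unique so far: 7)
  Token 8: 'with' -> NEW (unique so far: 8)
  Token 9: 'girl' -> NEW (unique so far: 9)
Unique types: ('big', 'girl', 'never', 'outside', 'quietly', 'slow', 'warm', 'when', 'with')
Vocabulary size: 9

9


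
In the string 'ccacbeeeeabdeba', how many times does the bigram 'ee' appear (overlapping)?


Scanning 'ccacbeeeeabdeba' for bigram 'ee':
  Position 0: 'cc' -> no
  Position 1: 'ca' -> no
  Position 2: 'ac' -> no
  Position 3: 'cb' -> no
  Position 4: 'be' -> no
  Position 5: 'ee' -> MATCH
  Position 6: 'ee' -> MATCH
  Position 7: 'ee' -> MATCH
  Position 8: 'ea' -> no
  Position 9: 'ab' -> no
  Position 10: 'bd' -> no
  Position 11: 'de' -> no
  Position 12: 'eb' -> no
  Position 13: 'ba' -> no
Total matches: 3

3


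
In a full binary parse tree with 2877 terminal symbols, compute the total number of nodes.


Leaf nodes (terminals): 2877
Internal nodes = n - 1 = 2877 - 1 = 2876
Total = leaves + internal = 2877 + 2876 = 5753

5753


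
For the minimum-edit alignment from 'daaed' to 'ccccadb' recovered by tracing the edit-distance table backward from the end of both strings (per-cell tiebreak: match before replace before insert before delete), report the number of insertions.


Edit distance = 6. Backtracking from cell (5, 7) with preference match > replace > insert > delete,
then listing the resulting alignment 'daaed' -> 'ccccadb' left to right:
  Step 1: insert 'c' [insertion #1]
  Step 2: insert 'c' [insertion #2]
  Step 3: replace d->c
  Step 4: replace a->c
  Step 5: keep 'a'
  Step 6: replace e->d
  Step 7: replace d->b
Total insertions: 2

2


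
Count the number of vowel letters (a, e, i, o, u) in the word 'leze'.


Scanning each character of 'leze':
  Position 1: 'l' -> consonant (running count: 0)
  Position 2: 'e' -> vowel (running count: 1)
  Position 3: 'z' -> consonant (running count: 1)
  Position 4: 'e' -> vowel (running count: 2)
Total vowels: 2

2


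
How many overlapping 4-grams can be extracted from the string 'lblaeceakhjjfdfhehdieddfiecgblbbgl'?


String 'lblaeceakhjjfdfhehdieddfiecgblbbgl' has length L = 34.
Number of overlapping n-grams = L - n + 1
Substituting: 34 - 4 + 1 = 31

31


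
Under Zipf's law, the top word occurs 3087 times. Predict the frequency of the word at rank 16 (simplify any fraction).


Zipf's law: freq(rank) = f1 / rank
f1 = 3087, rank = 16
freq = 3087 / 16
GCD(3087, 16) = 1
Simplified: 3087/16

3087/16


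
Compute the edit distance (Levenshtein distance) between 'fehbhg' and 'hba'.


Building DP table for s1='fehbhg' (len 6) and s2='hba' (len 3):
       h  b  a
    0  1  2  3
  f 1  1  2  3
  e 2  2  2  3
  h 3  2  3  3
  b 4  3  2  3
  h 5  4  3  3
  g 6  5  4  4
Edit distance = dp[6][3] = 4

4


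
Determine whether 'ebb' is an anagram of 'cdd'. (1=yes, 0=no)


Sort characters of 'ebb': 'bbe'
Sort characters of 'cdd': 'cdd'
Sorted forms differ -> they are NOT anagrams
Result: 0

0


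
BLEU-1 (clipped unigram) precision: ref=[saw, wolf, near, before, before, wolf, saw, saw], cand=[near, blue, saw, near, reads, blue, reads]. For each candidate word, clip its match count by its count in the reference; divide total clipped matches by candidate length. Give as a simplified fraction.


Reference word counts: {'before': 2, 'near': 1, 'saw': 3, 'wolf': 2}
Checking each candidate word (with clipping):
  'near' -> in reference (ref count 1, used 1/1) -> match (matches: 1)
  'blue' -> not in reference -> no match (matches: 1)
  'saw' -> in reference (ref count 3, used 1/3) -> match (matches: 2)
  'near' -> ref count 1 already used up (1/1) -> clipped, no match (matches: 2)
  'reads' -> not in reference -> no match (matches: 2)
  'blue' -> not in reference -> no match (matches: 2)
  'reads' -> not in reference -> no match (matches: 2)
Clipped matches: 2, Candidate length: 7
Precision = 2/7

2/7


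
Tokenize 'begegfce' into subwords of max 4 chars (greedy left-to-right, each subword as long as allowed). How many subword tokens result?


'begegfce' has 8 characters.
Chunking with max size 4:
  Chunk 1: 'bege' (positions 0-3)
  Chunk 2: 'gfce' (positions 4-7)
Total chunks: ceil(8 / 4) = 2

2


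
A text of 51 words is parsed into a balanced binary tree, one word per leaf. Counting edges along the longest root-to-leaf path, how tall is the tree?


In a balanced binary tree with n leaves the deepest leaf is ceil(log2(n)) edges below the root.
log2(51) = 5.6724
ceil(5.6724) = 6
height (edges) = 6

6


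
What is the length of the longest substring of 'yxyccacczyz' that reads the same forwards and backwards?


Scanning 'yxyccacczyz' for palindromic substrings.
Substring at positions 3-7: 'ccacc'.
Check: reverse('ccacc') = 'ccacc' -> palindrome confirmed.
Neighbouring characters ('y' / 'z') break symmetry, so it cannot extend further.
No longer palindromic substring exists; longest length = 5

5


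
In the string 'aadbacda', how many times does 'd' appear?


Scanning 'aadbacda' for 'd':
  Position 2: 'd' -> MATCH (count: 1)
  Position 6: 'd' -> MATCH (count: 2)
Total occurrences of 'd': 2

2


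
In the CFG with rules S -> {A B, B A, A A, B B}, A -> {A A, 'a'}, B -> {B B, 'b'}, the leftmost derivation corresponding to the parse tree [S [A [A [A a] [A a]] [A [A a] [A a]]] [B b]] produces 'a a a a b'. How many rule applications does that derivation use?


Every bracketed nonterminal node [X ...] in the tree is produced by exactly one rule application.
Reading the tree off as a leftmost derivation:
  Step 1: S  =>  A B   (applied S -> A B)
  Step 2: A B  =>  A A B   (applied A -> A A)
  Step 3: A A B  =>  A A A B   (applied A -> A A)
  Step 4: A A A B  =>  a A A B   (applied A -> a)
  Step 5: a A A B  =>  a a A B   (applied A -> a)
  Step 6: a a A B  =>  a a A A B   (applied A -> A A)
  Step 7: a a A A B  =>  a a a A B   (applied A -> a)
  Step 8: a a a A B  =>  a a a a B   (applied A -> a)
  Step 9: a a a a B  =>  a a a a b   (applied B -> b)
Final yield: a a a a b
Total rewrite steps: 9

9


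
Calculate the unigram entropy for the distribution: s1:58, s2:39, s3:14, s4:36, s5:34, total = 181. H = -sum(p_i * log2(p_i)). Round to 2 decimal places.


Computing entropy H = -sum(p_i * log2(p_i)):
  s1: p = 58/181 = 0.3204, -p*log2(p) = 0.5261
  s2: p = 39/181 = 0.2155, -p*log2(p) = 0.4771
  s3: p = 14/181 = 0.0773, -p*log2(p) = 0.2856
  s4: p = 36/181 = 0.1989, -p*log2(p) = 0.4634
  s5: p = 34/181 = 0.1878, -p*log2(p) = 0.4532
H = sum of terms = 2.2054
Rounded to 2 decimals: 2.21

2.21


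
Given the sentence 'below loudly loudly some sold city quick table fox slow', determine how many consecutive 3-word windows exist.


Word trigrams from [10] words:
  Trigram 1: (below loudly loudly)
  Trigram 2: (loudly loudly some)
  Trigram 3: (loudly some sold)
  Trigram 4: (some sold city)
  Trigram 5: (sold city quick)
  Trigram 6: (city quick table)
  Trigram 7: (quick table fox)
  Trigram 8: (table fox slow)
Total word trigrams: 10 - 2 = 8

8


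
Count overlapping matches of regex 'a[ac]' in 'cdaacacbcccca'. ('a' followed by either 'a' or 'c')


Pattern: a[ac] means 'a' followed by either 'a' or 'c'.
Scanning 'cdaacacbcccca' position-by-position:
  Pos 0: window 'cd' -> no
  Pos 1: window 'da' -> no
  Pos 2: window 'aa' -> MATCH
  Pos 3: window 'ac' -> MATCH
  Pos 4: window 'ca' -> no
  Pos 5: window 'ac' -> MATCH
  Pos 6: window 'cb' -> no
  Pos 7: window 'bc' -> no
  Pos 8: window 'cc' -> no
  Pos 9: window 'cc' -> no
  Pos 10: window 'cc' -> no
  Pos 11: window 'ca' -> no
  Pos 12: window 'a' -> no
Total matches: 3

3


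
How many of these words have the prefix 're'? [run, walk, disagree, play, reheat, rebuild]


Checking each word for prefix 're':
  'run' -> no (count: 0)
  'walk' -> no (count: 0)
  'disagree' -> no (count: 0)
  'play' -> no (count: 0)
  'reheat' -> YES, starts with 're' (count: 1)
  'rebuild' -> YES, starts with 're' (count: 2)
Total with prefix 're': 2

2


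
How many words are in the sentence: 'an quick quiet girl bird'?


Counting words by splitting on spaces:
  Word 1: 'an'
  Word 2: 'quick'
  Word 3: 'quiet'
  Word 4: 'girl'
  Word 5: 'bird'
Total words: 5

5


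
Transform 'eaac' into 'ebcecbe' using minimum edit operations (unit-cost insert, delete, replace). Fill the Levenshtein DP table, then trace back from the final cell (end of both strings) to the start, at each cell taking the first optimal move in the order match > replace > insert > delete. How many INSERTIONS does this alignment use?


Edit distance = 5. Backtracking from cell (4, 7) with preference match > replace > insert > delete,
then listing the resulting alignment 'eaac' -> 'ebcecbe' left to right:
  Step 1: keep 'e'
  Step 2: insert 'b' [insertion #1]
  Step 3: replace a->c
  Step 4: replace a->e
  Step 5: keep 'c'
  Step 6: insert 'b' [insertion #2]
  Step 7: insert 'e' [insertion #3]
Total insertions: 3

3


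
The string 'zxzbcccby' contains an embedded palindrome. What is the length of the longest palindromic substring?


Scanning 'zxzbcccby' for palindromic substrings.
Substring at positions 3-7: 'bcccb'.
Check: reverse('bcccb') = 'bcccb' -> palindrome confirmed.
Neighbouring characters ('z' / 'y') break symmetry, so it cannot extend further.
No longer palindromic substring exists; longest length = 5

5


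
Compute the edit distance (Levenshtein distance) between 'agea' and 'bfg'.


Building DP table for s1='agea' (len 4) and s2='bfg' (len 3):
       b  f  g
    0  1  2  3
  a 1  1  2  3
  g 2  2  2  2
  e 3  3  3  3
  a 4  4  4  4
Edit distance = dp[4][3] = 4

4


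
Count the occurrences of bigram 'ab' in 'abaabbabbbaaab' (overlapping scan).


Scanning 'abaabbabbbaaab' for bigram 'ab':
  Position 0: 'ab' -> MATCH
  Position 1: 'ba' -> no
  Position 2: 'aa' -> no
  Position 3: 'ab' -> MATCH
  Position 4: 'bb' -> no
  Position 5: 'ba' -> no
  Position 6: 'ab' -> MATCH
  Position 7: 'bb' -> no
  Position 8: 'bb' -> no
  Position 9: 'ba' -> no
  Position 10: 'aa' -> no
  Position 11: 'aa' -> no
  Position 12: 'ab' -> MATCH
Total matches: 4

4


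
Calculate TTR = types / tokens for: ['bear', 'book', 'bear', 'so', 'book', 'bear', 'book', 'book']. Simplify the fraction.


Tokens: 8
Unique types: ('bear', 'book', 'so') = 3
TTR = 3/8
Already in lowest terms.

3/8


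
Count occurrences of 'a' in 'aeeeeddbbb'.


Scanning 'aeeeeddbbb' for 'a':
  Position 0: 'a' -> MATCH (count: 1)
Total occurrences of 'a': 1

1


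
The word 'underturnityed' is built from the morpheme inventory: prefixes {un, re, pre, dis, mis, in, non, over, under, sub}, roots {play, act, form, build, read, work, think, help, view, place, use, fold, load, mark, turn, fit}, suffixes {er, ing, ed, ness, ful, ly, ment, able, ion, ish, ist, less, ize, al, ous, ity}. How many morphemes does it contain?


Segmenting 'underturnityed' against the inventory:
  'under' -> prefix (morpheme 1)
  'turn' -> root (morpheme 2)
  'ity' -> suffix (morpheme 3)
  'ed' -> suffix (morpheme 4)
Total morphemes: 4

4


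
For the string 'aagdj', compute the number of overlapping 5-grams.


String 'aagdj' has length L = 5.
Number of overlapping n-grams = L - n + 1
Substituting: 5 - 5 + 1 = 1

1


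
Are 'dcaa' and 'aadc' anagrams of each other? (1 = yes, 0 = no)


Sort characters of 'dcaa': 'aacd'
Sort characters of 'aadc': 'aacd'
Sorted forms match -> they ARE anagrams
Result: 1

1


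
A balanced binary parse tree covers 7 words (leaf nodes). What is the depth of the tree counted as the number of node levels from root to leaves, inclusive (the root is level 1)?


In a balanced binary tree with n leaves the deepest leaf is ceil(log2(n)) edges below the root,
so counting node levels inclusive of root and leaves gives ceil(log2(n)) + 1 levels.
log2(7) = 2.8074
ceil(2.8074) = 3
levels = 3 + 1 = 4

4


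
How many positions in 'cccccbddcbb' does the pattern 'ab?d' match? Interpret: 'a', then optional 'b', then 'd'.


Pattern: ab?d means 'a', then optional 'b', then 'd'.
Scanning 'cccccbddcbb' position-by-position:
  Pos 0: window 'ccc' -> no
  Pos 1: window 'ccc' -> no
  Pos 2: window 'ccc' -> no
  Pos 3: window 'ccb' -> no
  Pos 4: window 'cbd' -> no
  Pos 5: window 'bdd' -> no
  Pos 6: window 'ddc' -> no
  Pos 7: window 'dcb' -> no
  Pos 8: window 'cbb' -> no
  Pos 9: window 'bb' -> no
  Pos 10: window 'b' -> no
Total matches: 0

0
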